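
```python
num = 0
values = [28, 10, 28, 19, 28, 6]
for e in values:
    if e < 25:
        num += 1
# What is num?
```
Trace:
  num=0
  num=0, e=28
  num=1, e=10
  num=1, e=28
  num=2, e=19
  num=2, e=28
  num=3, e=6

Final answer: 3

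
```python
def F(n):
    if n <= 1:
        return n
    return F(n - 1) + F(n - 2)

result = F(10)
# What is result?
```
Call trace (a repeated sub-call is expanded the first time; later identical calls just restate its return value):
F(n=10)
  F(n=9)
    F(n=8)
      F(n=7)
        F(n=6)
          F(n=5)
            F(n=4)
              F(n=3)
                F(n=2)
                  F(n=1)
                  -> return 1
                  F(n=0)
                  -> return 0
                -> return 1
                F(n=1)
                -> return 1
              -> return 2
              F(n=2) -> return 1  (same call as traced above)
            -> return 3
            F(n=3) -> return 2  (same call as traced above)
          -> return 5
          F(n=4) -> return 3  (same call as traced above)
        -> return 8
        F(n=5) -> return 5  (same call as traced above)
      -> return 13
      F(n=6) -> return 8  (same call as traced above)
    -> return 21
    F(n=7) -> return 13  (same call as traced above)
  -> return 34
  F(n=8) -> return 21  (same call as traced above)
-> return 55

Final answer: 55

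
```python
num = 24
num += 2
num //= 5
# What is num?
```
Trace:
  num=24
  num=26
  num=5

Final answer: 5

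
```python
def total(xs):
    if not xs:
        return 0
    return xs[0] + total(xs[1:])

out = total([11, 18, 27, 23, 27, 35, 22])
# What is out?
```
Call trace:
total(xs=[11, 18, 27, 23, 27, 35, 22])
  total(xs=[18, 27, 23, 27, 35, 22])
    total(xs=[27, 23, 27, 35, 22])
      total(xs=[23, 27, 35, 22])
        total(xs=[27, 35, 22])
          total(xs=[35, 22])
            total(xs=[22])
              total(xs=[])
              -> return 0
            -> return 22
          -> return 57
        -> return 84
      -> return 107
    -> return 134
  -> return 152
-> return 163

Final answer: 163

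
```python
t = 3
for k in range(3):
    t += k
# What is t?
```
Trace:
  t=3
  t=3, k=0
  t=4, k=1
  t=6, k=2

Final answer: 6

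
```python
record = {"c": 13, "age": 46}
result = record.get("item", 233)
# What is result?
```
Trace:
  record={'c': 13, 'age': 46}
  record={'c': 13, 'age': 46}, result=233

Final answer: 233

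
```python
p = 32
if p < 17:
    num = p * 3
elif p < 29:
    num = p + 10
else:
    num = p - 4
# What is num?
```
Trace:
  p=32
  p=32, num=28

Final answer: 28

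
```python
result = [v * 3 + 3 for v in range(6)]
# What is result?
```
Trace:
  v=0
  v=1
  v=2
  v=3
  v=4
  v=5
  result=[3, 6, 9, 12, 15, 18]

Final answer: [3, 6, 9, 12, 15, 18]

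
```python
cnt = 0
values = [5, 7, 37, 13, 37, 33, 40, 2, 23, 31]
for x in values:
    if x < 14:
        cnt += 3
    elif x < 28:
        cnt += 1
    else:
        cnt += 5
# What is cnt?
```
Trace:
  cnt=0
  cnt=3, x=5
  cnt=6, x=7
  cnt=11, x=37
  cnt=14, x=13
  cnt=19, x=37
  cnt=24, x=33
  cnt=29, x=40
  cnt=32, x=2
  cnt=33, x=23
  cnt=38, x=31

Final answer: 38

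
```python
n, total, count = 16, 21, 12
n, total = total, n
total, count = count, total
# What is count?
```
Trace:
  n=16, total=21, count=12
  n=21, total=16, count=12
  n=21, total=12, count=16

Final answer: 16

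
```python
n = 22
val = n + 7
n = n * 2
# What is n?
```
Trace:
  n=22
  n=22, val=29
  n=44, val=29

Final answer: 44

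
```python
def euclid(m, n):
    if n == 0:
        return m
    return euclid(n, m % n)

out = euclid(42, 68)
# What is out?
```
Call trace:
euclid(m=42, n=68)
  euclid(m=68, n=42)
    euclid(m=42, n=26)
      euclid(m=26, n=16)
        euclid(m=16, n=10)
          euclid(m=10, n=6)
            euclid(m=6, n=4)
              euclid(m=4, n=2)
                euclid(m=2, n=0)
                -> return 2
              -> return 2
            -> return 2
          -> return 2
        -> return 2
      -> return 2
    -> return 2
  -> return 2
-> return 2

Final answer: 2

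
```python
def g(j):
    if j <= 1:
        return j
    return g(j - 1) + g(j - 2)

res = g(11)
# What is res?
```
Call trace (a repeated sub-call is expanded the first time; later identical calls just restate its return value):
g(j=11)
  g(j=10)
    g(j=9)
      g(j=8)
        g(j=7)
          g(j=6)
            g(j=5)
              g(j=4)
                g(j=3)
                  g(j=2)
                    g(j=1)
                    -> return 1
                    g(j=0)
                    -> return 0
                  -> return 1
                  g(j=1)
                  -> return 1
                -> return 2
                g(j=2) -> return 1  (same call as traced above)
              -> return 3
              g(j=3) -> return 2  (same call as traced above)
            -> return 5
            g(j=4) -> return 3  (same call as traced above)
          -> return 8
          g(j=5) -> return 5  (same call as traced above)
        -> return 13
        g(j=6) -> return 8  (same call as traced above)
      -> return 21
      g(j=7) -> return 13  (same call as traced above)
    -> return 34
    g(j=8) -> return 21  (same call as traced above)
  -> return 55
  g(j=9) -> return 34  (same call as traced above)
-> return 89

Final answer: 89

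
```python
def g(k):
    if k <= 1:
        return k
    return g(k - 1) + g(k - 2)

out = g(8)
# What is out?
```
Call trace (a repeated sub-call is expanded the first time; later identical calls just restate its return value):
g(k=8)
  g(k=7)
    g(k=6)
      g(k=5)
        g(k=4)
          g(k=3)
            g(k=2)
              g(k=1)
              -> return 1
              g(k=0)
              -> return 0
            -> return 1
            g(k=1)
            -> return 1
          -> return 2
          g(k=2) -> return 1  (same call as traced above)
        -> return 3
        g(k=3) -> return 2  (same call as traced above)
      -> return 5
      g(k=4) -> return 3  (same call as traced above)
    -> return 8
    g(k=5) -> return 5  (same call as traced above)
  -> return 13
  g(k=6) -> return 8  (same call as traced above)
-> return 21

Final answer: 21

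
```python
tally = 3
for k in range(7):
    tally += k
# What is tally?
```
Trace:
  tally=3
  tally=3, k=0
  tally=4, k=1
  tally=6, k=2
  tally=9, k=3
  tally=13, k=4
  tally=18, k=5
  tally=24, k=6

Final answer: 24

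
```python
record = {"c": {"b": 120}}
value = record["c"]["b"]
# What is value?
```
Trace:
  record={'c': {'b': 120}}
  record={'c': {'b': 120}}, value=120

Final answer: 120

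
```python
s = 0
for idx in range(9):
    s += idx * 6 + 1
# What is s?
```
Trace:
  s=0
  s=1, idx=0
  s=8, idx=1
  s=21, idx=2
  s=40, idx=3
  s=65, idx=4
  s=96, idx=5
  s=133, idx=6
  s=176, idx=7
  s=225, idx=8

Final answer: 225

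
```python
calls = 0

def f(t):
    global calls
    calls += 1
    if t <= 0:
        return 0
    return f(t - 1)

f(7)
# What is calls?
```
Call trace:
f(t=7)
  f(t=6)
    f(t=5)
      f(t=4)
        f(t=3)
          f(t=2)
            f(t=1)
              f(t=0)
              -> return 0
            -> return 0
          -> return 0
        -> return 0
      -> return 0
    -> return 0
  -> return 0
-> return 0

calls is incremented once per call. f is entered once for each t = 7, 6, 5, 4, 3, 2, 1, 0 (the t <= 0 call returns without recursing), i.e. 7 + 1 calls.
calls = 8

Final answer: 8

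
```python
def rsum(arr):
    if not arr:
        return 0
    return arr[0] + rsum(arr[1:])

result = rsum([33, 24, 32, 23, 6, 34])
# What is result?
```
Call trace:
rsum(arr=[33, 24, 32, 23, 6, 34])
  rsum(arr=[24, 32, 23, 6, 34])
    rsum(arr=[32, 23, 6, 34])
      rsum(arr=[23, 6, 34])
        rsum(arr=[6, 34])
          rsum(arr=[34])
            rsum(arr=[])
            -> return 0
          -> return 34
        -> return 40
      -> return 63
    -> return 95
  -> return 119
-> return 152

Final answer: 152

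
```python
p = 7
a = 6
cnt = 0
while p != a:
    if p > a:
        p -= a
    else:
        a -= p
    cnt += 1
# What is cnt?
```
Trace:
  p=7
  p=7, a=6
  p=7, a=6, cnt=0
  p=1, a=6, cnt=1
  p=1, a=5, cnt=2
  p=1, a=4, cnt=3
  p=1, a=3, cnt=4
  p=1, a=2, cnt=5
  p=1, a=1, cnt=6

Final answer: 6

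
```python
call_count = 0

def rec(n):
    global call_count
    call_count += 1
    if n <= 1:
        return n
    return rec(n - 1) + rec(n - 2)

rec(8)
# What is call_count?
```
Call trace (a repeated sub-call is expanded the first time; later identical calls just restate its return value):
rec(n=8)
  rec(n=7)
    rec(n=6)
      rec(n=5)
        rec(n=4)
          rec(n=3)
            rec(n=2)
              rec(n=1)
              -> return 1
              rec(n=0)
              -> return 0
            -> return 1
            rec(n=1)
            -> return 1
          -> return 2
          rec(n=2) -> return 1  (same call as traced above)
        -> return 3
        rec(n=3) -> return 2  (same call as traced above)
      -> return 5
      rec(n=4) -> return 3  (same call as traced above)
    -> return 8
    rec(n=5) -> return 5  (same call as traced above)
  -> return 13
  rec(n=6) -> return 8  (same call as traced above)
-> return 21

call_count is incremented once per call, so count the calls in each subtree. Let C(n) = number of calls made by rec(n).
C(0) = C(1) = 1 (base case, no recursion); C(n) = 1 + C(n - 1) + C(n - 2) otherwise.
C(2) = 1 + C(1) + C(0) = 1 + 1 + 1 = 3
C(3) = 1 + C(2) + C(1) = 1 + 3 + 1 = 5
C(4) = 1 + C(3) + C(2) = 1 + 5 + 3 = 9
C(5) = 1 + C(4) + C(3) = 1 + 9 + 5 = 15
C(6) = 1 + C(5) + C(4) = 1 + 15 + 9 = 25
C(7) = 1 + C(6) + C(5) = 1 + 25 + 15 = 41
C(8) = 1 + C(7) + C(6) = 1 + 41 + 25 = 67
call_count = C(8) = 67

Final answer: 67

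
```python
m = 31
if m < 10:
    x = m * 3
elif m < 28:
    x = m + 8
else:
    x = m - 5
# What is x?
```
Trace:
  m=31
  m=31, x=26

Final answer: 26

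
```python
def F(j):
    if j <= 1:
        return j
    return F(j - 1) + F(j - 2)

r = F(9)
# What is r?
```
Call trace (a repeated sub-call is expanded the first time; later identical calls just restate its return value):
F(j=9)
  F(j=8)
    F(j=7)
      F(j=6)
        F(j=5)
          F(j=4)
            F(j=3)
              F(j=2)
                F(j=1)
                -> return 1
                F(j=0)
                -> return 0
              -> return 1
              F(j=1)
              -> return 1
            -> return 2
            F(j=2) -> return 1  (same call as traced above)
          -> return 3
          F(j=3) -> return 2  (same call as traced above)
        -> return 5
        F(j=4) -> return 3  (same call as traced above)
      -> return 8
      F(j=5) -> return 5  (same call as traced above)
    -> return 13
    F(j=6) -> return 8  (same call as traced above)
  -> return 21
  F(j=7) -> return 13  (same call as traced above)
-> return 34

Final answer: 34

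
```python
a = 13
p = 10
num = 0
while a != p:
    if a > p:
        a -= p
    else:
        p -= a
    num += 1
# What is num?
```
Trace:
  a=13
  a=13, p=10
  a=13, p=10, num=0
  a=3, p=10, num=1
  a=3, p=7, num=2
  a=3, p=4, num=3
  a=3, p=1, num=4
  a=2, p=1, num=5
  a=1, p=1, num=6

Final answer: 6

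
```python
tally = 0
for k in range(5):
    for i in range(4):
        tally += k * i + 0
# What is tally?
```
Trace:
  tally=0
  tally=0, k=0, i=0
  tally=0, k=0, i=1
  tally=0, k=0, i=2
  tally=0, k=0, i=3
  tally=0, k=1, i=0
  tally=1, k=1, i=1
  tally=3, k=1, i=2
  tally=6, k=1, i=3
  tally=6, k=2, i=0
  tally=8, k=2, i=1
  tally=12, k=2, i=2
  tally=18, k=2, i=3
  tally=18, k=3, i=0
  tally=21, k=3, i=1
  tally=27, k=3, i=2
  tally=36, k=3, i=3
  tally=36, k=4, i=0
  tally=40, k=4, i=1
  tally=48, k=4, i=2
  tally=60, k=4, i=3

Final answer: 60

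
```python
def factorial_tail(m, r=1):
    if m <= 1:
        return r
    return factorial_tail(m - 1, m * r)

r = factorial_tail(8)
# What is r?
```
Call trace:
factorial_tail(m=8, r=1)
  factorial_tail(m=7, r=8)
    factorial_tail(m=6, r=56)
      factorial_tail(m=5, r=336)
        factorial_tail(m=4, r=1680)
          factorial_tail(m=3, r=6720)
            factorial_tail(m=2, r=20160)
              factorial_tail(m=1, r=40320)
              -> return 40320
            -> return 40320
          -> return 40320
        -> return 40320
      -> return 40320
    -> return 40320
  -> return 40320
-> return 40320

Final answer: 40320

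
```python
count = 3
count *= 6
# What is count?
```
Trace:
  count=3
  count=18

Final answer: 18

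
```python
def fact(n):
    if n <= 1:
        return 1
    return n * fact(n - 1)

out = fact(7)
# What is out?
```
Call trace:
fact(n=7)
  fact(n=6)
    fact(n=5)
      fact(n=4)
        fact(n=3)
          fact(n=2)
            fact(n=1)
            -> return 1
          -> return 2
        -> return 6
      -> return 24
    -> return 120
  -> return 720
-> return 5040

Final answer: 5040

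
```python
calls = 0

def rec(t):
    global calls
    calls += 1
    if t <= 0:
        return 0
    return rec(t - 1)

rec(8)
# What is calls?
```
Call trace:
rec(t=8)
  rec(t=7)
    rec(t=6)
      rec(t=5)
        rec(t=4)
          rec(t=3)
            rec(t=2)
              rec(t=1)
                rec(t=0)
                -> return 0
              -> return 0
            -> return 0
          -> return 0
        -> return 0
      -> return 0
    -> return 0
  -> return 0
-> return 0

calls is incremented once per call. rec is entered once for each t = 8, 7, 6, 5, 4, 3, 2, 1, 0 (the t <= 0 call returns without recursing), i.e. 8 + 1 calls.
calls = 9

Final answer: 9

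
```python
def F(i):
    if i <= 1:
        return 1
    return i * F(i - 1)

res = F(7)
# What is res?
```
Call trace:
F(i=7)
  F(i=6)
    F(i=5)
      F(i=4)
        F(i=3)
          F(i=2)
            F(i=1)
            -> return 1
          -> return 2
        -> return 6
      -> return 24
    -> return 120
  -> return 720
-> return 5040

Final answer: 5040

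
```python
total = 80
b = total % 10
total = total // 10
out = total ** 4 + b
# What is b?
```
Trace:
  total=80
  total=80, b=0
  total=8, b=0
  total=8, b=0, out=4096

Final answer: 0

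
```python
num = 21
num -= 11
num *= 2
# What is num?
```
Trace:
  num=21
  num=10
  num=20

Final answer: 20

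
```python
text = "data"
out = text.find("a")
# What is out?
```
Trace:
  text='data'
  text='data', out=1

Final answer: 1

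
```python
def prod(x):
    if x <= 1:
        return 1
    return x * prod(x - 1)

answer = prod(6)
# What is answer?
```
Call trace:
prod(x=6)
  prod(x=5)
    prod(x=4)
      prod(x=3)
        prod(x=2)
          prod(x=1)
          -> return 1
        -> return 2
      -> return 6
    -> return 24
  -> return 120
-> return 720

Final answer: 720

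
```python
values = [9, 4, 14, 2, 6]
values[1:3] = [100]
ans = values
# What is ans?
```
Trace:
  values=[9, 4, 14, 2, 6]
  values=[9, 100, 2, 6]
  values=[9, 100, 2, 6], ans=[9, 100, 2, 6]

Final answer: [9, 100, 2, 6]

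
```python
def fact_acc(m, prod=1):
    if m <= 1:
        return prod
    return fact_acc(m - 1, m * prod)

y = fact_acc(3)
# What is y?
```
Call trace:
fact_acc(m=3, prod=1)
  fact_acc(m=2, prod=3)
    fact_acc(m=1, prod=6)
    -> return 6
  -> return 6
-> return 6

Final answer: 6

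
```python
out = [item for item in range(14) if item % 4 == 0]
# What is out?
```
Trace:
  item=0
  item=1
  item=2
  item=3
  item=4
  item=5
  item=6
  item=7
  item=8
  item=9
  item=10
  item=11
  item=12
  item=13
  out=[0, 4, 8, 12]

Final answer: [0, 4, 8, 12]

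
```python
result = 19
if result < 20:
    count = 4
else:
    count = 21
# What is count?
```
Trace:
  result=19
  result=19, count=4

Final answer: 4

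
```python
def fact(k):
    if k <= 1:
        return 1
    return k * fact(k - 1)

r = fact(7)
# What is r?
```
Call trace:
fact(k=7)
  fact(k=6)
    fact(k=5)
      fact(k=4)
        fact(k=3)
          fact(k=2)
            fact(k=1)
            -> return 1
          -> return 2
        -> return 6
      -> return 24
    -> return 120
  -> return 720
-> return 5040

Final answer: 5040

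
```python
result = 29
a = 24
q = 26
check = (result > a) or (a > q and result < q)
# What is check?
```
Trace:
  result=29
  result=29, a=24
  result=29, a=24, q=26
  result=29, a=24, q=26, check=True

Final answer: True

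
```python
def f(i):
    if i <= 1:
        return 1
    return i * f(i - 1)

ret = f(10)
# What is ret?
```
Call trace:
f(i=10)
  f(i=9)
    f(i=8)
      f(i=7)
        f(i=6)
          f(i=5)
            f(i=4)
              f(i=3)
                f(i=2)
                  f(i=1)
                  -> return 1
                -> return 2
              -> return 6
            -> return 24
          -> return 120
        -> return 720
      -> return 5040
    -> return 40320
  -> return 362880
-> return 3628800

Final answer: 3628800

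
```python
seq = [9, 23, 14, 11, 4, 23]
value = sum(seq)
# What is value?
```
Trace:
  seq=[9, 23, 14, 11, 4, 23]
  seq=[9, 23, 14, 11, 4, 23], value=84

Final answer: 84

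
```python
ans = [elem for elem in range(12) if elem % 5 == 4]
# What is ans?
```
Trace:
  elem=0
  elem=1
  elem=2
  elem=3
  elem=4
  elem=5
  elem=6
  elem=7
  elem=8
  elem=9
  elem=10
  elem=11
  ans=[4, 9]

Final answer: [4, 9]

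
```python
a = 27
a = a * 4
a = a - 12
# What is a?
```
Trace:
  a=27
  a=108
  a=96

Final answer: 96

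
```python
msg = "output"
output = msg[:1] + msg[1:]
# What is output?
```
Trace:
  msg='output'
  msg='output', output='output'

Final answer: 'output'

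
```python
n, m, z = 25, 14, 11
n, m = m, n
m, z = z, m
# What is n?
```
Trace:
  n=25, m=14, z=11
  n=14, m=25, z=11
  n=14, m=11, z=25

Final answer: 14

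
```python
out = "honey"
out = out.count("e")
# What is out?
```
Trace:
  out='honey'
  out=1

Final answer: 1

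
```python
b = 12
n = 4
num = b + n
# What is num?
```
Trace:
  b=12
  b=12, n=4
  b=12, n=4, num=16

Final answer: 16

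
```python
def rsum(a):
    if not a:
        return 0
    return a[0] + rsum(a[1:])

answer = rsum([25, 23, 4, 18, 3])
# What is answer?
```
Call trace:
rsum(a=[25, 23, 4, 18, 3])
  rsum(a=[23, 4, 18, 3])
    rsum(a=[4, 18, 3])
      rsum(a=[18, 3])
        rsum(a=[3])
          rsum(a=[])
          -> return 0
        -> return 3
      -> return 21
    -> return 25
  -> return 48
-> return 73

Final answer: 73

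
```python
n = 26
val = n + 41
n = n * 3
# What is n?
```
Trace:
  n=26
  n=26, val=67
  n=78, val=67

Final answer: 78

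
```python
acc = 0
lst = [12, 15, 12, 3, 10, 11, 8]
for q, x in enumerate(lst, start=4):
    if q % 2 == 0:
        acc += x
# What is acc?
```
Trace:
  acc=0
  acc=12, q=4, x=12
  acc=12, q=5, x=15
  acc=24, q=6, x=12
  acc=24, q=7, x=3
  acc=34, q=8, x=10
  acc=34, q=9, x=11
  acc=42, q=10, x=8

Final answer: 42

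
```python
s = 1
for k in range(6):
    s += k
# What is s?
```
Trace:
  s=1
  s=1, k=0
  s=2, k=1
  s=4, k=2
  s=7, k=3
  s=11, k=4
  s=16, k=5

Final answer: 16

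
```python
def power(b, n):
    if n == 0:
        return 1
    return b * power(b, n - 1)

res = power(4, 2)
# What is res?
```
Call trace:
power(b=4, n=2)
  power(b=4, n=1)
    power(b=4, n=0)
    -> return 1
  -> return 4
-> return 16

Final answer: 16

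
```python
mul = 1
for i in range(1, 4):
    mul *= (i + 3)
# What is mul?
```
Trace:
  mul=1
  mul=4, i=1
  mul=20, i=2
  mul=120, i=3

Final answer: 120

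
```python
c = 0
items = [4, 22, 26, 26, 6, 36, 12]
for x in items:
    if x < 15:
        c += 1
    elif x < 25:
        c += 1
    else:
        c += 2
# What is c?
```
Trace:
  c=0
  c=1, x=4
  c=2, x=22
  c=4, x=26
  c=6, x=26
  c=7, x=6
  c=9, x=36
  c=10, x=12

Final answer: 10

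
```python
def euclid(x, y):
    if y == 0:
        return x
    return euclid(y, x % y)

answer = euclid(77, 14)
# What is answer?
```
Call trace:
euclid(x=77, y=14)
  euclid(x=14, y=7)
    euclid(x=7, y=0)
    -> return 7
  -> return 7
-> return 7

Final answer: 7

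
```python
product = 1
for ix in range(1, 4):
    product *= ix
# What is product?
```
Trace:
  product=1
  product=1, ix=1
  product=2, ix=2
  product=6, ix=3

Final answer: 6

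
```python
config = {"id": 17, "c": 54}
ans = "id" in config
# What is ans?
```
Trace:
  config={'id': 17, 'c': 54}
  config={'id': 17, 'c': 54}, ans=True

Final answer: True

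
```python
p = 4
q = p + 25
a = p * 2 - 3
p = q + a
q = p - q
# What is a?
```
Trace:
  p=4
  p=4, q=29
  p=4, q=29, a=5
  p=34, q=29, a=5
  p=34, q=5, a=5

Final answer: 5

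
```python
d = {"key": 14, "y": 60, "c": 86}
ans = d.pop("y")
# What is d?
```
Trace:
  d={'key': 14, 'y': 60, 'c': 86}
  d={'key': 14, 'c': 86}, ans=60

Final answer: {'key': 14, 'c': 86}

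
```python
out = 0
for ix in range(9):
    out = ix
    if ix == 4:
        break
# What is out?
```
Trace:
  out=0
  out=0, ix=0
  out=1, ix=1
  out=2, ix=2
  out=3, ix=3
  out=4, ix=4

Final answer: 4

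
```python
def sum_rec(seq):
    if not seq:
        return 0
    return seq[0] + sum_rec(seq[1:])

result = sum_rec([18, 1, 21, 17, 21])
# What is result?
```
Call trace:
sum_rec(seq=[18, 1, 21, 17, 21])
  sum_rec(seq=[1, 21, 17, 21])
    sum_rec(seq=[21, 17, 21])
      sum_rec(seq=[17, 21])
        sum_rec(seq=[21])
          sum_rec(seq=[])
          -> return 0
        -> return 21
      -> return 38
    -> return 59
  -> return 60
-> return 78

Final answer: 78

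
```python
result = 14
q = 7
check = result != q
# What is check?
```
Trace:
  result=14
  result=14, q=7
  result=14, q=7, check=True

Final answer: True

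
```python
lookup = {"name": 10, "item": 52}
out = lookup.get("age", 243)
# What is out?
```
Trace:
  lookup={'name': 10, 'item': 52}
  lookup={'name': 10, 'item': 52}, out=243

Final answer: 243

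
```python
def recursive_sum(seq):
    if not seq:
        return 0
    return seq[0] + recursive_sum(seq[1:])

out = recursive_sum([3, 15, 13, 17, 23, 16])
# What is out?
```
Call trace:
recursive_sum(seq=[3, 15, 13, 17, 23, 16])
  recursive_sum(seq=[15, 13, 17, 23, 16])
    recursive_sum(seq=[13, 17, 23, 16])
      recursive_sum(seq=[17, 23, 16])
        recursive_sum(seq=[23, 16])
          recursive_sum(seq=[16])
            recursive_sum(seq=[])
            -> return 0
          -> return 16
        -> return 39
      -> return 56
    -> return 69
  -> return 84
-> return 87

Final answer: 87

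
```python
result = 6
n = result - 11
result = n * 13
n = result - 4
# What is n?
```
Trace:
  result=6
  result=6, n=-5
  result=-65, n=-5
  result=-65, n=-69

Final answer: -69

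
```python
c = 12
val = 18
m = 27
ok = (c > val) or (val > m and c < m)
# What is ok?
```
Trace:
  c=12
  c=12, val=18
  c=12, val=18, m=27
  c=12, val=18, m=27, ok=False

Final answer: False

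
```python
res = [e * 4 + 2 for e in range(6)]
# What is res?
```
Trace:
  e=0
  e=1
  e=2
  e=3
  e=4
  e=5
  res=[2, 6, 10, 14, 18, 22]

Final answer: [2, 6, 10, 14, 18, 22]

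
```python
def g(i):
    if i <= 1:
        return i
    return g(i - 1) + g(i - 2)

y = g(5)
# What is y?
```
Call trace (a repeated sub-call is expanded the first time; later identical calls just restate its return value):
g(i=5)
  g(i=4)
    g(i=3)
      g(i=2)
        g(i=1)
        -> return 1
        g(i=0)
        -> return 0
      -> return 1
      g(i=1)
      -> return 1
    -> return 2
    g(i=2) -> return 1  (same call as traced above)
  -> return 3
  g(i=3) -> return 2  (same call as traced above)
-> return 5

Final answer: 5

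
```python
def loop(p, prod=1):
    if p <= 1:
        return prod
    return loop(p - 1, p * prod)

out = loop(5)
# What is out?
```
Call trace:
loop(p=5, prod=1)
  loop(p=4, prod=5)
    loop(p=3, prod=20)
      loop(p=2, prod=60)
        loop(p=1, prod=120)
        -> return 120
      -> return 120
    -> return 120
  -> return 120
-> return 120

Final answer: 120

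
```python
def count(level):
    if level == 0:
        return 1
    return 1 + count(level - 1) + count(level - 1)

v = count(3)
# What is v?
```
Call trace (a repeated sub-call is expanded the first time; later identical calls just restate its return value):
count(level=3)
  count(level=2)
    count(level=1)
      count(level=0)
      -> return 1
      count(level=0)
      -> return 1
    -> return 3
    count(level=1) -> return 3  (same call as traced above)
  -> return 7
  count(level=2) -> return 7  (same call as traced above)
-> return 15

Final answer: 15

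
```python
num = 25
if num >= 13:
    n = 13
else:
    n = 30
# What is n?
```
Trace:
  num=25
  num=25, n=13

Final answer: 13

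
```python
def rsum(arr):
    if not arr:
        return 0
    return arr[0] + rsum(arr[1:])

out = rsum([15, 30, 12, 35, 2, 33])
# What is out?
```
Call trace:
rsum(arr=[15, 30, 12, 35, 2, 33])
  rsum(arr=[30, 12, 35, 2, 33])
    rsum(arr=[12, 35, 2, 33])
      rsum(arr=[35, 2, 33])
        rsum(arr=[2, 33])
          rsum(arr=[33])
            rsum(arr=[])
            -> return 0
          -> return 33
        -> return 35
      -> return 70
    -> return 82
  -> return 112
-> return 127

Final answer: 127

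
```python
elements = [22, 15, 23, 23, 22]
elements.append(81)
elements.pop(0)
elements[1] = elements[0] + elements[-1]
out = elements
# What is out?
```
Trace:
  elements=[22, 15, 23, 23, 22]
  elements=[22, 15, 23, 23, 22, 81]
  elements=[15, 23, 23, 22, 81]
  elements=[15, 96, 23, 22, 81]
  elements=[15, 96, 23, 22, 81], out=[15, 96, 23, 22, 81]

Final answer: [15, 96, 23, 22, 81]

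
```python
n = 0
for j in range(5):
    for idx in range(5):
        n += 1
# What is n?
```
Trace:
  n=0
  n=1, j=0, idx=0
  n=2, j=0, idx=1
  n=3, j=0, idx=2
  n=4, j=0, idx=3
  n=5, j=0, idx=4
  n=6, j=1, idx=0
  n=7, j=1, idx=1
  n=8, j=1, idx=2
  n=9, j=1, idx=3
  n=10, j=1, idx=4
  n=11, j=2, idx=0
  n=12, j=2, idx=1
  n=13, j=2, idx=2
  n=14, j=2, idx=3
  n=15, j=2, idx=4
  n=16, j=3, idx=0
  n=17, j=3, idx=1
  n=18, j=3, idx=2
  n=19, j=3, idx=3
  n=20, j=3, idx=4
  n=21, j=4, idx=0
  n=22, j=4, idx=1
  n=23, j=4, idx=2
  n=24, j=4, idx=3
  n=25, j=4, idx=4

Final answer: 25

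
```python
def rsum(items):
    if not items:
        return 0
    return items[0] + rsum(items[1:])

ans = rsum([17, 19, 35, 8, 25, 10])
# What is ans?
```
Call trace:
rsum(items=[17, 19, 35, 8, 25, 10])
  rsum(items=[19, 35, 8, 25, 10])
    rsum(items=[35, 8, 25, 10])
      rsum(items=[8, 25, 10])
        rsum(items=[25, 10])
          rsum(items=[10])
            rsum(items=[])
            -> return 0
          -> return 10
        -> return 35
      -> return 43
    -> return 78
  -> return 97
-> return 114

Final answer: 114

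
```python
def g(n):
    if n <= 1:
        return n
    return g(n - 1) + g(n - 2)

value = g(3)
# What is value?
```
Call trace:
g(n=3)
  g(n=2)
    g(n=1)
    -> return 1
    g(n=0)
    -> return 0
  -> return 1
  g(n=1)
  -> return 1
-> return 2

Final answer: 2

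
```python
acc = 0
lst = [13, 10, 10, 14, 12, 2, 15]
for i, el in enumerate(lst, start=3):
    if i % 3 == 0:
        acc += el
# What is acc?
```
Trace:
  acc=0
  acc=13, i=3, el=13
  acc=13, i=4, el=10
  acc=13, i=5, el=10
  acc=27, i=6, el=14
  acc=27, i=7, el=12
  acc=27, i=8, el=2
  acc=42, i=9, el=15

Final answer: 42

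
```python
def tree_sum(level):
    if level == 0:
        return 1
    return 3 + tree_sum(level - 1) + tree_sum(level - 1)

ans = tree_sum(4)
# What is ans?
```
Call trace (a repeated sub-call is expanded the first time; later identical calls just restate its return value):
tree_sum(level=4)
  tree_sum(level=3)
    tree_sum(level=2)
      tree_sum(level=1)
        tree_sum(level=0)
        -> return 1
        tree_sum(level=0)
        -> return 1
      -> return 5
      tree_sum(level=1) -> return 5  (same call as traced above)
    -> return 13
    tree_sum(level=2) -> return 13  (same call as traced above)
  -> return 29
  tree_sum(level=3) -> return 29  (same call as traced above)
-> return 61

Final answer: 61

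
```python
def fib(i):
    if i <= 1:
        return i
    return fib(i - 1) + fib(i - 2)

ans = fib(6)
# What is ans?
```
Call trace (a repeated sub-call is expanded the first time; later identical calls just restate its return value):
fib(i=6)
  fib(i=5)
    fib(i=4)
      fib(i=3)
        fib(i=2)
          fib(i=1)
          -> return 1
          fib(i=0)
          -> return 0
        -> return 1
        fib(i=1)
        -> return 1
      -> return 2
      fib(i=2) -> return 1  (same call as traced above)
    -> return 3
    fib(i=3) -> return 2  (same call as traced above)
  -> return 5
  fib(i=4) -> return 3  (same call as traced above)
-> return 8

Final answer: 8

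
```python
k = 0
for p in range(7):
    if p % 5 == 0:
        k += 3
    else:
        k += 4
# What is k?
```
Trace:
  k=0
  k=3, p=0
  k=7, p=1
  k=11, p=2
  k=15, p=3
  k=19, p=4
  k=22, p=5
  k=26, p=6

Final answer: 26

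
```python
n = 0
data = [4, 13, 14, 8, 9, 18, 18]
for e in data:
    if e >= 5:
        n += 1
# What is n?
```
Trace:
  n=0
  n=0, e=4
  n=1, e=13
  n=2, e=14
  n=3, e=8
  n=4, e=9
  n=5, e=18
  n=6, e=18

Final answer: 6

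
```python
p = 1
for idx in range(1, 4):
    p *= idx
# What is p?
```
Trace:
  p=1
  p=1, idx=1
  p=2, idx=2
  p=6, idx=3

Final answer: 6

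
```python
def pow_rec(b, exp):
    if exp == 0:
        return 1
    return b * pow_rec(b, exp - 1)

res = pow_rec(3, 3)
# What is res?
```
Call trace:
pow_rec(b=3, exp=3)
  pow_rec(b=3, exp=2)
    pow_rec(b=3, exp=1)
      pow_rec(b=3, exp=0)
      -> return 1
    -> return 3
  -> return 9
-> return 27

Final answer: 27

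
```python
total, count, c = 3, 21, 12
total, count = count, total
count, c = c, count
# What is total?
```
Trace:
  total=3, count=21, c=12
  total=21, count=3, c=12
  total=21, count=12, c=3

Final answer: 21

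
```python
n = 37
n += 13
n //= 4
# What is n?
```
Trace:
  n=37
  n=50
  n=12

Final answer: 12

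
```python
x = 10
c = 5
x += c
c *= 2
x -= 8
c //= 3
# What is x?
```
Trace:
  x=10
  x=10, c=5
  x=15, c=5
  x=15, c=10
  x=7, c=10
  x=7, c=3

Final answer: 7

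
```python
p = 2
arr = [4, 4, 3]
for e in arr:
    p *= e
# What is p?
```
Trace:
  p=2
  p=8, e=4
  p=32, e=4
  p=96, e=3

Final answer: 96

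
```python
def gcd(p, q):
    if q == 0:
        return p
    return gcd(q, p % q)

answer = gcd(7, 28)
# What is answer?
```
Call trace:
gcd(p=7, q=28)
  gcd(p=28, q=7)
    gcd(p=7, q=0)
    -> return 7
  -> return 7
-> return 7

Final answer: 7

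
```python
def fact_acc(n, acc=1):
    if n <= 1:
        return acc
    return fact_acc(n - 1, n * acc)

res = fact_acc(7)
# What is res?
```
Call trace:
fact_acc(n=7, acc=1)
  fact_acc(n=6, acc=7)
    fact_acc(n=5, acc=42)
      fact_acc(n=4, acc=210)
        fact_acc(n=3, acc=840)
          fact_acc(n=2, acc=2520)
            fact_acc(n=1, acc=5040)
            -> return 5040
          -> return 5040
        -> return 5040
      -> return 5040
    -> return 5040
  -> return 5040
-> return 5040

Final answer: 5040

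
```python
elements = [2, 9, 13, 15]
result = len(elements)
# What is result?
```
Trace:
  elements=[2, 9, 13, 15]
  elements=[2, 9, 13, 15], result=4

Final answer: 4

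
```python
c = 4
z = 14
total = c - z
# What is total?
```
Trace:
  c=4
  c=4, z=14
  c=4, z=14, total=-10

Final answer: -10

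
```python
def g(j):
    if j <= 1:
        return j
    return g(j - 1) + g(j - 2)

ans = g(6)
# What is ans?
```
Call trace (a repeated sub-call is expanded the first time; later identical calls just restate its return value):
g(j=6)
  g(j=5)
    g(j=4)
      g(j=3)
        g(j=2)
          g(j=1)
          -> return 1
          g(j=0)
          -> return 0
        -> return 1
        g(j=1)
        -> return 1
      -> return 2
      g(j=2) -> return 1  (same call as traced above)
    -> return 3
    g(j=3) -> return 2  (same call as traced above)
  -> return 5
  g(j=4) -> return 3  (same call as traced above)
-> return 8

Final answer: 8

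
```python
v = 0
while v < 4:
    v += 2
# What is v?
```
Trace:
  v=0
  v=2
  v=4

Final answer: 4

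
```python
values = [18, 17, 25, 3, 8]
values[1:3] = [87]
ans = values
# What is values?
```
Trace:
  values=[18, 17, 25, 3, 8]
  values=[18, 87, 3, 8]
  values=[18, 87, 3, 8], ans=[18, 87, 3, 8]

Final answer: [18, 87, 3, 8]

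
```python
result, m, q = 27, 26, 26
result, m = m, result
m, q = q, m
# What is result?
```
Trace:
  result=27, m=26, q=26
  result=26, m=27, q=26
  result=26, m=26, q=27

Final answer: 26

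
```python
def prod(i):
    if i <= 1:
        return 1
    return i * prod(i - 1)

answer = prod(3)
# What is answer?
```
Call trace:
prod(i=3)
  prod(i=2)
    prod(i=1)
    -> return 1
  -> return 2
-> return 6

Final answer: 6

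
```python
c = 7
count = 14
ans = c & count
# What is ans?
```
Trace:
  c=7
  c=7, count=14
  c=7, count=14, ans=6

Final answer: 6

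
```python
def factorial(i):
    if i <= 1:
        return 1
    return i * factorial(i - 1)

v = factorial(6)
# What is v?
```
Call trace:
factorial(i=6)
  factorial(i=5)
    factorial(i=4)
      factorial(i=3)
        factorial(i=2)
          factorial(i=1)
          -> return 1
        -> return 2
      -> return 6
    -> return 24
  -> return 120
-> return 720

Final answer: 720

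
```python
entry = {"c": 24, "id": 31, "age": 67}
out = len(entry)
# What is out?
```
Trace:
  entry={'c': 24, 'id': 31, 'age': 67}
  entry={'c': 24, 'id': 31, 'age': 67}, out=3

Final answer: 3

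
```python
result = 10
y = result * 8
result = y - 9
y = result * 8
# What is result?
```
Trace:
  result=10
  result=10, y=80
  result=71, y=80
  result=71, y=568

Final answer: 71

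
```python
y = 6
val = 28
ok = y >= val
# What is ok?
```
Trace:
  y=6
  y=6, val=28
  y=6, val=28, ok=False

Final answer: False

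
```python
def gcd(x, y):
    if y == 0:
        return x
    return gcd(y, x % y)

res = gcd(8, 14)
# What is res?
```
Call trace:
gcd(x=8, y=14)
  gcd(x=14, y=8)
    gcd(x=8, y=6)
      gcd(x=6, y=2)
        gcd(x=2, y=0)
        -> return 2
      -> return 2
    -> return 2
  -> return 2
-> return 2

Final answer: 2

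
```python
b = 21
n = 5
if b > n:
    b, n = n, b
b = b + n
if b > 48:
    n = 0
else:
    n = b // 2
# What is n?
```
Trace:
  b=21
  b=21, n=5
  b=5, n=21
  b=26, n=21
  b=26, n=13

Final answer: 13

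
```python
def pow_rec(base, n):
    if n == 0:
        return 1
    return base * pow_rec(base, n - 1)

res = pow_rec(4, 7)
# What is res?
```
Call trace:
pow_rec(base=4, n=7)
  pow_rec(base=4, n=6)
    pow_rec(base=4, n=5)
      pow_rec(base=4, n=4)
        pow_rec(base=4, n=3)
          pow_rec(base=4, n=2)
            pow_rec(base=4, n=1)
              pow_rec(base=4, n=0)
              -> return 1
            -> return 4
          -> return 16
        -> return 64
      -> return 256
    -> return 1024
  -> return 4096
-> return 16384

Final answer: 16384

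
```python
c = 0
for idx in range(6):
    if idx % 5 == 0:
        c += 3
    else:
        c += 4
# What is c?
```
Trace:
  c=0
  c=3, idx=0
  c=7, idx=1
  c=11, idx=2
  c=15, idx=3
  c=19, idx=4
  c=22, idx=5

Final answer: 22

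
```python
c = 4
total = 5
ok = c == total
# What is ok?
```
Trace:
  c=4
  c=4, total=5
  c=4, total=5, ok=False

Final answer: False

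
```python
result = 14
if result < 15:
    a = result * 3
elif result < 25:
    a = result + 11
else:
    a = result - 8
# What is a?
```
Trace:
  result=14
  result=14, a=42

Final answer: 42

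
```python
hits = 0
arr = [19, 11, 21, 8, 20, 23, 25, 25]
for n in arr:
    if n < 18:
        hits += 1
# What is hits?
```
Trace:
  hits=0
  hits=0, n=19
  hits=1, n=11
  hits=1, n=21
  hits=2, n=8
  hits=2, n=20
  hits=2, n=23
  hits=2, n=25
  hits=2, n=25

Final answer: 2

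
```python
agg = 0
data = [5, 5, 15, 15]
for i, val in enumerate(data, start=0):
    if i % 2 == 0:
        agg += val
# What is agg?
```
Trace:
  agg=0
  agg=5, i=0, val=5
  agg=5, i=1, val=5
  agg=20, i=2, val=15
  agg=20, i=3, val=15

Final answer: 20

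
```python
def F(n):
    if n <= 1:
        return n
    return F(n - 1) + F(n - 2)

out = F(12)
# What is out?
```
Call trace (a repeated sub-call is expanded the first time; later identical calls just restate its return value):
F(n=12)
  F(n=11)
    F(n=10)
      F(n=9)
        F(n=8)
          F(n=7)
            F(n=6)
              F(n=5)
                F(n=4)
                  F(n=3)
                    F(n=2)
                      F(n=1)
                      -> return 1
                      F(n=0)
                      -> return 0
                    -> return 1
                    F(n=1)
                    -> return 1
                  -> return 2
                  F(n=2) -> return 1  (same call as traced above)
                -> return 3
                F(n=3) -> return 2  (same call as traced above)
              -> return 5
              F(n=4) -> return 3  (same call as traced above)
            -> return 8
            F(n=5) -> return 5  (same call as traced above)
          -> return 13
          F(n=6) -> return 8  (same call as traced above)
        -> return 21
        F(n=7) -> return 13  (same call as traced above)
      -> return 34
      F(n=8) -> return 21  (same call as traced above)
    -> return 55
    F(n=9) -> return 34  (same call as traced above)
  -> return 89
  F(n=10) -> return 55  (same call as traced above)
-> return 144

Final answer: 144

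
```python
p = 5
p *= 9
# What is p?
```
Trace:
  p=5
  p=45

Final answer: 45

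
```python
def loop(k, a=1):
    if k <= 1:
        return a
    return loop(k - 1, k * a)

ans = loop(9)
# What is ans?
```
Call trace:
loop(k=9, a=1)
  loop(k=8, a=9)
    loop(k=7, a=72)
      loop(k=6, a=504)
        loop(k=5, a=3024)
          loop(k=4, a=15120)
            loop(k=3, a=60480)
              loop(k=2, a=181440)
                loop(k=1, a=362880)
                -> return 362880
              -> return 362880
            -> return 362880
          -> return 362880
        -> return 362880
      -> return 362880
    -> return 362880
  -> return 362880
-> return 362880

Final answer: 362880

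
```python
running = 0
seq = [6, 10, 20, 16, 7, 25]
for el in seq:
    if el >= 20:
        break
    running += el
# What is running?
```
Trace:
  running=0
  running=6, el=6
  running=16, el=10
  running=16, el=20

Final answer: 16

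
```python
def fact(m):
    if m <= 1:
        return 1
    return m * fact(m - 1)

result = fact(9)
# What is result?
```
Call trace:
fact(m=9)
  fact(m=8)
    fact(m=7)
      fact(m=6)
        fact(m=5)
          fact(m=4)
            fact(m=3)
              fact(m=2)
                fact(m=1)
                -> return 1
              -> return 2
            -> return 6
          -> return 24
        -> return 120
      -> return 720
    -> return 5040
  -> return 40320
-> return 362880

Final answer: 362880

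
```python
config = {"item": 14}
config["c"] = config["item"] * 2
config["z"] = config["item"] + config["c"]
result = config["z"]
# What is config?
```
Trace:
  config={'item': 14}
  config={'item': 14, 'c': 28}
  config={'item': 14, 'c': 28, 'z': 42}
  config={'item': 14, 'c': 28, 'z': 42}, result=42

Final answer: {'item': 14, 'c': 28, 'z': 42}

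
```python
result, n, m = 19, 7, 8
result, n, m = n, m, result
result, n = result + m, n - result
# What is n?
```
Trace:
  result=19, n=7, m=8
  result=7, n=8, m=19
  result=26, n=1, m=19

Final answer: 1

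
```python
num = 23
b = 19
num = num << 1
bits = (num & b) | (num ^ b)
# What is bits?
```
Trace:
  num=23
  num=23, b=19
  num=46, b=19
  num=46, b=19, bits=63

Final answer: 63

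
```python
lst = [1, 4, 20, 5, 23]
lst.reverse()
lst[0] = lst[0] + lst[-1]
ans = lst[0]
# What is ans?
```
Trace:
  lst=[1, 4, 20, 5, 23]
  lst=[23, 5, 20, 4, 1]
  lst=[24, 5, 20, 4, 1]
  lst=[24, 5, 20, 4, 1], ans=24

Final answer: 24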